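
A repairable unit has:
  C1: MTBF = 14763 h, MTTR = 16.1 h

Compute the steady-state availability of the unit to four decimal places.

A(C1) = MTBF/(MTBF+MTTR) = 14763/(14763+16.1) = 0.9989

0.9989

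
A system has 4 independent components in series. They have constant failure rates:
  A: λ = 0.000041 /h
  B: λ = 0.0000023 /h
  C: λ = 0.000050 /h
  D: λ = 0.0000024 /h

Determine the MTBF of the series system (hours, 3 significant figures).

10400

Series of exponential components: λ_sys = Σ λ_i
λ_sys = 0.000041 + 0.0000023 + 0.000050 + 0.0000024 = 9.5700e-05 /h
MTBF = 1 / λ_sys = 10400 h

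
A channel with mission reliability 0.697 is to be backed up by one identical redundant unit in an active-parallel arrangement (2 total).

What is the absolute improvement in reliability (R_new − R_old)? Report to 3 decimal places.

0.211

R_before = 0.697
R_after = 1 − (1 − 0.697)^2 = 0.908
ΔR = 0.908 − 0.697 = 0.211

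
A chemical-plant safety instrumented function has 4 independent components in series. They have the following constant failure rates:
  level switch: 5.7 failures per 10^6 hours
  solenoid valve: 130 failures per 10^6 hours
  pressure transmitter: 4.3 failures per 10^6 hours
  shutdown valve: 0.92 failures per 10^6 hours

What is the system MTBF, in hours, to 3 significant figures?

7100

Series of exponential components: λ_sys = Σ λ_i
λ_sys = 0.0000057 + 0.00013 + 0.0000043 + 0.00000092 = 1.4092e-04 /h
MTBF = 1 / λ_sys = 7100 h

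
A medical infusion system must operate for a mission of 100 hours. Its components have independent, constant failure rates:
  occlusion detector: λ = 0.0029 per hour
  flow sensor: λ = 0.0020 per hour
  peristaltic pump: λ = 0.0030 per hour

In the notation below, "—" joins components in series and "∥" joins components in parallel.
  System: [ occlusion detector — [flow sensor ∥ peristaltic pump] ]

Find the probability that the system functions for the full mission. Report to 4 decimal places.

R(occlusion detector) = exp(−0.0029 × 100) = 0.748264
R(flow sensor) = exp(−0.0020 × 100) = 0.818731
R(peristaltic pump) = exp(−0.0030 × 100) = 0.740818
Parallel (flow sensor and peristaltic pump): 1 − (1 − 0.818731)(1 − 0.740818) = 0.953018
Series (occlusion detector and [0.953018]): 0.748264 × 0.953018 = 0.7131

0.7131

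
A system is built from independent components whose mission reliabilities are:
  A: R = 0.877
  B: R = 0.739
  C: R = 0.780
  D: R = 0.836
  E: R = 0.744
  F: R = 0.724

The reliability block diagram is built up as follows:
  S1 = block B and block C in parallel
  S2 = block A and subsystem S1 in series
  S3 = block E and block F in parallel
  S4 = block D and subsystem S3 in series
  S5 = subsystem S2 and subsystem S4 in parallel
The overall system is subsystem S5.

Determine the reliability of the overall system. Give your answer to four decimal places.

Parallel (B and C): 1 − (1 − 0.739000)(1 − 0.780000) = 0.942580
Series (A and [0.942580]): 0.877000 × 0.942580 = 0.826643
Parallel (E and F): 1 − (1 − 0.744000)(1 − 0.724000) = 0.929344
Series (D and [0.929344]): 0.836000 × 0.929344 = 0.776932
Parallel ([0.826643] and [0.776932]): 1 − (1 − 0.826643)(1 − 0.776932) = 0.9613

0.9613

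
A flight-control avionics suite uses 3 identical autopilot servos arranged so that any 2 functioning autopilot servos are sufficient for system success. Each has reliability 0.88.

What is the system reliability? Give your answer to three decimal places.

0.960

R = Σ_{i=2}^{3} C(3,i) p^i (1−p)^{3−i} with p = 0.88
C(3,2)·0.88^2·0.12^1 = 0.27878
C(3,3)·0.88^3·0.12^0 = 0.68147
Sum = 0.960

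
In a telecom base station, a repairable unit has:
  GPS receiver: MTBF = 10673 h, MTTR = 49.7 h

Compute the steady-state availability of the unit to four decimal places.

0.9954

A(GPS receiver) = MTBF/(MTBF+MTTR) = 10673/(10673+49.7) = 0.9954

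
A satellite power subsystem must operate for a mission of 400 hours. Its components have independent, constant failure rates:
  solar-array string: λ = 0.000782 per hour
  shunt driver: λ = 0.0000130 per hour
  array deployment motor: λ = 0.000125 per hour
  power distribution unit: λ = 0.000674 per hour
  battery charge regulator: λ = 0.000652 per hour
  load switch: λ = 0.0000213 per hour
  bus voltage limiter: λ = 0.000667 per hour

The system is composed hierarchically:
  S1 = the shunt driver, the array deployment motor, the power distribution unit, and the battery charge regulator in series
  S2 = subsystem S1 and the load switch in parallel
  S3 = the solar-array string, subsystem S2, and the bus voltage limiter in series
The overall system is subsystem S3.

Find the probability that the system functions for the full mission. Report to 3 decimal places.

R(solar-array string) = exp(−0.000782 × 400) = 0.73140
R(shunt driver) = exp(−0.0000130 × 400) = 0.99481
R(array deployment motor) = exp(−0.000125 × 400) = 0.95123
R(power distribution unit) = exp(−0.000674 × 400) = 0.76368
R(battery charge regulator) = exp(−0.000652 × 400) = 0.77043
R(load switch) = exp(−0.0000213 × 400) = 0.99152
R(bus voltage limiter) = exp(−0.000667 × 400) = 0.76583
Series (shunt driver, array deployment motor, power distribution unit, and battery charge regulator): 0.99481 × 0.95123 × 0.76368 × 0.77043 = 0.55676
Parallel ([0.55676] and load switch): 1 − (1 − 0.55676)(1 − 0.99152) = 0.99624
Series (solar-array string, [0.99624], and bus voltage limiter): 0.73140 × 0.99624 × 0.76583 = 0.558

0.558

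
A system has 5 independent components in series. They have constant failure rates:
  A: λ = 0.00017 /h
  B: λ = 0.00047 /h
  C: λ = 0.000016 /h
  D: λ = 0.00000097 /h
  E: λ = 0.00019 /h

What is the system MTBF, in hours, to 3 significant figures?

Series of exponential components: λ_sys = Σ λ_i
λ_sys = 0.00017 + 0.00047 + 0.000016 + 0.00000097 + 0.00019 = 8.4697e-04 /h
MTBF = 1 / λ_sys = 1180 h

1180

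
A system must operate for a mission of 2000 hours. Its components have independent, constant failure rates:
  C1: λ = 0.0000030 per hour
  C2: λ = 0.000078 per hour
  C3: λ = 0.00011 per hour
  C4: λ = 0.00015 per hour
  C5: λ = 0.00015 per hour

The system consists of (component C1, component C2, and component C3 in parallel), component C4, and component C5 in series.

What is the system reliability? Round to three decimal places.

0.549

R(C1) = exp(−0.0000030 × 2000) = 0.99402
R(C2) = exp(−0.000078 × 2000) = 0.85556
R(C3) = exp(−0.00011 × 2000) = 0.80252
R(C4) = exp(−0.00015 × 2000) = 0.74082
R(C5) = exp(−0.00015 × 2000) = 0.74082
Parallel (C1, C2, and C3): 1 − (1 − 0.99402)(1 − 0.85556)(1 − 0.80252) = 0.99983
Series ([0.99983], C4, and C5): 0.99983 × 0.74082 × 0.74082 = 0.549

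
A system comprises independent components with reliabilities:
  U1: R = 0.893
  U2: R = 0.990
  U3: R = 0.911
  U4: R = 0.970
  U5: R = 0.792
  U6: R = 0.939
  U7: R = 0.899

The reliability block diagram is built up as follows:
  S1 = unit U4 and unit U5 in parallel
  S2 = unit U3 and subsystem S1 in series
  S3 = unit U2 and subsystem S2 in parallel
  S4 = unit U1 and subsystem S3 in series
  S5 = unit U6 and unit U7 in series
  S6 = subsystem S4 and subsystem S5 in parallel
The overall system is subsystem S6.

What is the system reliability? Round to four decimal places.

Parallel (U4 and U5): 1 − (1 − 0.970000)(1 − 0.792000) = 0.993760
Series (U3 and [0.993760]): 0.911000 × 0.993760 = 0.905315
Parallel (U2 and [0.905315]): 1 − (1 − 0.990000)(1 − 0.905315) = 0.999053
Series (U1 and [0.999053]): 0.893000 × 0.999053 = 0.892154
Series (U6 and U7): 0.939000 × 0.899000 = 0.844161
Parallel ([0.892154] and [0.844161]): 1 − (1 − 0.892154)(1 − 0.844161) = 0.9832

0.9832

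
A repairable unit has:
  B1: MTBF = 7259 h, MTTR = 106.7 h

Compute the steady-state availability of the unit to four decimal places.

A(B1) = MTBF/(MTBF+MTTR) = 7259/(7259+106.7) = 0.9855

0.9855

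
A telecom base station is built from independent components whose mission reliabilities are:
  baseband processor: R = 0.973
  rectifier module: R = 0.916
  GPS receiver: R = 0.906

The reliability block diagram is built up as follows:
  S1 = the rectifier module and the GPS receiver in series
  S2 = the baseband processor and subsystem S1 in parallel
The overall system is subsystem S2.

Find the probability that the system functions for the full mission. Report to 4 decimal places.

Series (rectifier module and GPS receiver): 0.916000 × 0.906000 = 0.829896
Parallel (baseband processor and [0.829896]): 1 − (1 − 0.973000)(1 − 0.829896) = 0.9954

0.9954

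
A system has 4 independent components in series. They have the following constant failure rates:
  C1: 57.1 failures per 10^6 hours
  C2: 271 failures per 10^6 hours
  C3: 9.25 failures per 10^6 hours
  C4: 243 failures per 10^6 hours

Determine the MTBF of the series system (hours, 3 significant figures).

Series of exponential components: λ_sys = Σ λ_i
λ_sys = 0.0000571 + 0.000271 + 0.00000925 + 0.000243 = 5.8035e-04 /h
MTBF = 1 / λ_sys = 1720 h

1720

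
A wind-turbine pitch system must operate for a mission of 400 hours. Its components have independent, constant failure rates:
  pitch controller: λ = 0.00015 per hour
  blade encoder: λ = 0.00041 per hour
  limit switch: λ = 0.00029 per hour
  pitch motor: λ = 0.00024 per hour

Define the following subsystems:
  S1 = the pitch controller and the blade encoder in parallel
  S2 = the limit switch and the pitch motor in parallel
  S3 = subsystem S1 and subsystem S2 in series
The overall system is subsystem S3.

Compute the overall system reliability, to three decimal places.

0.981

R(pitch controller) = exp(−0.00015 × 400) = 0.94176
R(blade encoder) = exp(−0.00041 × 400) = 0.84874
R(limit switch) = exp(−0.00029 × 400) = 0.89048
R(pitch motor) = exp(−0.00024 × 400) = 0.90846
Parallel (pitch controller and blade encoder): 1 − (1 − 0.94176)(1 − 0.84874) = 0.99119
Parallel (limit switch and pitch motor): 1 − (1 − 0.89048)(1 − 0.90846) = 0.98997
Series ([0.99119] and [0.98997]): 0.99119 × 0.98997 = 0.981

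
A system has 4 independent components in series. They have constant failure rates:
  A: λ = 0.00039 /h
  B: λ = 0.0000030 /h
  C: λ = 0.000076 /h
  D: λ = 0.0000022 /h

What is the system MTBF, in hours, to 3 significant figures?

Series of exponential components: λ_sys = Σ λ_i
λ_sys = 0.00039 + 0.0000030 + 0.000076 + 0.0000022 = 4.7120e-04 /h
MTBF = 1 / λ_sys = 2120 h

2120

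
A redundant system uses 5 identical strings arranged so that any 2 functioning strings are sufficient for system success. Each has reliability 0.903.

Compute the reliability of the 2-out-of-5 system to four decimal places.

R = Σ_{i=2}^{5} C(5,i) p^i (1−p)^{5−i} with p = 0.903
C(5,2)·0.903^2·0.097^3 = 0.007442
C(5,3)·0.903^3·0.097^2 = 0.069280
C(5,4)·0.903^4·0.097^1 = 0.322473
C(5,5)·0.903^5·0.097^0 = 0.600397
Sum = 0.9996

0.9996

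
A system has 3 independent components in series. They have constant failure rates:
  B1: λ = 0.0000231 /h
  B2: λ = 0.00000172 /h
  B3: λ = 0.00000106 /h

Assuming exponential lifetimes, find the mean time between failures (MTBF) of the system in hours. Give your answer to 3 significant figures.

38600

Series of exponential components: λ_sys = Σ λ_i
λ_sys = 0.0000231 + 0.00000172 + 0.00000106 = 2.5880e-05 /h
MTBF = 1 / λ_sys = 38600 h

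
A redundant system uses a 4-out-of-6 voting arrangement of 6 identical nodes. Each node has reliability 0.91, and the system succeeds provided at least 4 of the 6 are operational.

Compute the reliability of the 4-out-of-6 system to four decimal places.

0.9882

R = Σ_{i=4}^{6} C(6,i) p^i (1−p)^{6−i} with p = 0.91
C(6,4)·0.91^4·0.09^2 = 0.083319
C(6,5)·0.91^5·0.09^1 = 0.336977
C(6,6)·0.91^6·0.09^0 = 0.567869
Sum = 0.9882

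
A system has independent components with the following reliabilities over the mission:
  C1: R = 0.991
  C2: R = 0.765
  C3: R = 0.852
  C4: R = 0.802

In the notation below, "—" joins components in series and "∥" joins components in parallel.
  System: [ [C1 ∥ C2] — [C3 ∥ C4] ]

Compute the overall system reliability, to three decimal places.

Parallel (C1 and C2): 1 − (1 − 0.99100)(1 − 0.76500) = 0.99789
Parallel (C3 and C4): 1 − (1 − 0.85200)(1 − 0.80200) = 0.97070
Series ([0.99789] and [0.97070]): 0.99789 × 0.97070 = 0.969

0.969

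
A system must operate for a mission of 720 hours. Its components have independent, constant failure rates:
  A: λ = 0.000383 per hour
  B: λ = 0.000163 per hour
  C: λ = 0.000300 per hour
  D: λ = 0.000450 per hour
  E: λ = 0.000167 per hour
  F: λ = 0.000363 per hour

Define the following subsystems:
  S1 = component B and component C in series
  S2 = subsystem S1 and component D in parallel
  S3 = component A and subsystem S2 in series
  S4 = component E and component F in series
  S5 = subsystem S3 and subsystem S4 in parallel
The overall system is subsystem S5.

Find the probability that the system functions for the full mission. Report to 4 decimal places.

R(A) = exp(−0.000383 × 720) = 0.758995
R(B) = exp(−0.000163 × 720) = 0.889265
R(C) = exp(−0.000300 × 720) = 0.805735
R(D) = exp(−0.000450 × 720) = 0.723250
R(E) = exp(−0.000167 × 720) = 0.886708
R(F) = exp(−0.000363 × 720) = 0.770004
Series (B and C): 0.889265 × 0.805735 = 0.716512
Parallel ([0.716512] and D): 1 − (1 − 0.716512)(1 − 0.723250) = 0.921545
Series (A and [0.921545]): 0.758995 × 0.921545 = 0.699448
Series (E and F): 0.886708 × 0.770004 = 0.682769
Parallel ([0.699448] and [0.682769]): 1 − (1 − 0.699448)(1 − 0.682769) = 0.9047

0.9047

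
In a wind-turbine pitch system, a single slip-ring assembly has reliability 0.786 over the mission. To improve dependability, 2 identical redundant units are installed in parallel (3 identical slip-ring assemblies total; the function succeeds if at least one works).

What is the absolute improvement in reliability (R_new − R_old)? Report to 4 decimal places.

R_before = 0.786
R_after = 1 − (1 − 0.786)^3 = 0.9902
ΔR = 0.9902 − 0.786 = 0.2042

0.2042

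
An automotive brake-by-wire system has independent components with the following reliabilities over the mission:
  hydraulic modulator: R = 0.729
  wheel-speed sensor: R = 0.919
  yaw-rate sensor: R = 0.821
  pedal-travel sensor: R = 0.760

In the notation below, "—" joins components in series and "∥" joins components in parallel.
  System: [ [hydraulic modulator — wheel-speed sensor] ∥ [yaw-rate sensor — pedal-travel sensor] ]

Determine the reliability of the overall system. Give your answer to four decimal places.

Series (hydraulic modulator and wheel-speed sensor): 0.729000 × 0.919000 = 0.669951
Series (yaw-rate sensor and pedal-travel sensor): 0.821000 × 0.760000 = 0.623960
Parallel ([0.669951] and [0.623960]): 1 − (1 − 0.669951)(1 − 0.623960) = 0.8759

0.8759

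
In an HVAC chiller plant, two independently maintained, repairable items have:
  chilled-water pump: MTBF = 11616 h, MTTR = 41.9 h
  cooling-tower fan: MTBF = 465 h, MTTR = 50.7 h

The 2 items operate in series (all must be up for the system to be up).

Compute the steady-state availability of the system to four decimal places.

0.8984

A(chilled-water pump) = MTBF/(MTBF+MTTR) = 11616/(11616+41.9) = 0.996406
A(cooling-tower fan) = MTBF/(MTBF+MTTR) = 465/(465+50.7) = 0.901687
Series availability: 0.996406 × 0.901687 = 0.8984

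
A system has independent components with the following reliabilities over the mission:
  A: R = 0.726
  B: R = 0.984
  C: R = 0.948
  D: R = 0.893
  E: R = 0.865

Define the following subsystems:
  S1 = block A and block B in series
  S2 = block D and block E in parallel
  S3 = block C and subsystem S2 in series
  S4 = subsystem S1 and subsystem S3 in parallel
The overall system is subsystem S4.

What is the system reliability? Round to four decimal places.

0.9812

Series (A and B): 0.726000 × 0.984000 = 0.714384
Parallel (D and E): 1 − (1 − 0.893000)(1 − 0.865000) = 0.985555
Series (C and [0.985555]): 0.948000 × 0.985555 = 0.934306
Parallel ([0.714384] and [0.934306]): 1 − (1 − 0.714384)(1 − 0.934306) = 0.9812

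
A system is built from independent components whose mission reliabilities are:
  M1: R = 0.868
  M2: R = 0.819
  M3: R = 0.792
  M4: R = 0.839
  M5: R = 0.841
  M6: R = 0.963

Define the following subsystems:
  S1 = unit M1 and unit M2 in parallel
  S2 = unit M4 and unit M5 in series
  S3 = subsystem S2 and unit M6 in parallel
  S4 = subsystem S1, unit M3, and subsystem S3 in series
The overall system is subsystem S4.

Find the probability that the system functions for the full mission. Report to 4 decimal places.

Parallel (M1 and M2): 1 − (1 − 0.868000)(1 − 0.819000) = 0.976108
Series (M4 and M5): 0.839000 × 0.841000 = 0.705599
Parallel ([0.705599] and M6): 1 − (1 − 0.705599)(1 − 0.963000) = 0.989107
Series ([0.976108], M3, and [0.989107]): 0.976108 × 0.792000 × 0.989107 = 0.7647

0.7647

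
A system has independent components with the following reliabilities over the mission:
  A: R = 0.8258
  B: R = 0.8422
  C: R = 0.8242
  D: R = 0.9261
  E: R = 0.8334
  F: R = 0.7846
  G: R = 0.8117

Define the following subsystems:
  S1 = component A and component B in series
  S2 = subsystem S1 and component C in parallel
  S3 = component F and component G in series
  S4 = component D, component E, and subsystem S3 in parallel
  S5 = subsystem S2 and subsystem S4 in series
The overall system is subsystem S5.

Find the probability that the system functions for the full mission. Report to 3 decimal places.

0.942

Series (A and B): 0.82580 × 0.84220 = 0.69549
Parallel ([0.69549] and C): 1 − (1 − 0.69549)(1 − 0.82420) = 0.94647
Series (F and G): 0.78460 × 0.81170 = 0.63686
Parallel (D, E, and [0.63686]): 1 − (1 − 0.92610)(1 − 0.83340)(1 − 0.63686) = 0.99553
Series ([0.94647] and [0.99553]): 0.94647 × 0.99553 = 0.942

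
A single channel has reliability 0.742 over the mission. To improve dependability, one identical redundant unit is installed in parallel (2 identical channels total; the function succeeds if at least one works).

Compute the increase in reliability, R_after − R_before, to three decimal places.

0.191

R_before = 0.742
R_after = 1 − (1 − 0.742)^2 = 0.933
ΔR = 0.933 − 0.742 = 0.191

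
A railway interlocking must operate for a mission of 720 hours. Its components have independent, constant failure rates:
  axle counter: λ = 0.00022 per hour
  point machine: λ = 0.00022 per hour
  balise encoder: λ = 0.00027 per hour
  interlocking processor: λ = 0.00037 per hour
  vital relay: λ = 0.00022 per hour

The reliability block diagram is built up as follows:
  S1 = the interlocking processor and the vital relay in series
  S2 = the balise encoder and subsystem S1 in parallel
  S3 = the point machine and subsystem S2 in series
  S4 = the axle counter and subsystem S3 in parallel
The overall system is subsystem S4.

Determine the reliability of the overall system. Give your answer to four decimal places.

R(axle counter) = exp(−0.00022 × 720) = 0.853508
R(point machine) = exp(−0.00022 × 720) = 0.853508
R(balise encoder) = exp(−0.00027 × 720) = 0.823329
R(interlocking processor) = exp(−0.00037 × 720) = 0.766133
R(vital relay) = exp(−0.00022 × 720) = 0.853508
Series (interlocking processor and vital relay): 0.766133 × 0.853508 = 0.653901
Parallel (balise encoder and [0.653901]): 1 − (1 − 0.823329)(1 − 0.653901) = 0.938854
Series (point machine and [0.938854]): 0.853508 × 0.938854 = 0.801319
Parallel (axle counter and [0.801319]): 1 − (1 − 0.853508)(1 − 0.801319) = 0.9709

0.9709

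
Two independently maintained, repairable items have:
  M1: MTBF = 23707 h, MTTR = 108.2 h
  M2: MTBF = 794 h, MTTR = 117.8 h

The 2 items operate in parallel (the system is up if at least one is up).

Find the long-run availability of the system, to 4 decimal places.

A(M1) = MTBF/(MTBF+MTTR) = 23707/(23707+108.2) = 0.995457
A(M2) = MTBF/(MTBF+MTTR) = 794/(794+117.8) = 0.870805
Parallel availability: 1 − (1 − 0.995457)(1 − 0.870805) = 0.9994

0.9994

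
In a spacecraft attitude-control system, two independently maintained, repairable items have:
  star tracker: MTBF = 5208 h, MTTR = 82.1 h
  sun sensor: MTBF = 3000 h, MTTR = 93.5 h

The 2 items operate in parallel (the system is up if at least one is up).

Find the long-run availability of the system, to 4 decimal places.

A(star tracker) = MTBF/(MTBF+MTTR) = 5208/(5208+82.1) = 0.984480
A(sun sensor) = MTBF/(MTBF+MTTR) = 3000/(3000+93.5) = 0.969775
Parallel availability: 1 − (1 − 0.984480)(1 − 0.969775) = 0.9995

0.9995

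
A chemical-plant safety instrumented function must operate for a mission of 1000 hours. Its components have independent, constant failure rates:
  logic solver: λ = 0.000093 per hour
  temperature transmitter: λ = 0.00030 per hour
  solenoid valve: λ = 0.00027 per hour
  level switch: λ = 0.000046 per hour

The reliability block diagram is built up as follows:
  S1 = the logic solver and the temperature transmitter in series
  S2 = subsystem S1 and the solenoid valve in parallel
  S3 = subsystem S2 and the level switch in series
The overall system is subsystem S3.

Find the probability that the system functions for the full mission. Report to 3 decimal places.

R(logic solver) = exp(−0.000093 × 1000) = 0.91119
R(temperature transmitter) = exp(−0.00030 × 1000) = 0.74082
R(solenoid valve) = exp(−0.00027 × 1000) = 0.76338
R(level switch) = exp(−0.000046 × 1000) = 0.95504
Series (logic solver and temperature transmitter): 0.91119 × 0.74082 = 0.67503
Parallel ([0.67503] and solenoid valve): 1 − (1 − 0.67503)(1 − 0.76338) = 0.92311
Series ([0.92311] and level switch): 0.92311 × 0.95504 = 0.882

0.882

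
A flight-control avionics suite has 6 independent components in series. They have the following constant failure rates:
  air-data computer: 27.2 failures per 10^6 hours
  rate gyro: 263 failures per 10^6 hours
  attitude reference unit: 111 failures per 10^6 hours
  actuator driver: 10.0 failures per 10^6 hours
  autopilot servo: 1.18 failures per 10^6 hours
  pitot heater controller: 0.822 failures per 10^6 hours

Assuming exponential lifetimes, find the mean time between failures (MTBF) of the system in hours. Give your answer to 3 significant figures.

2420

Series of exponential components: λ_sys = Σ λ_i
λ_sys = 0.0000272 + 0.000263 + 0.000111 + 0.0000100 + 0.00000118 + 0.000000822 = 4.1320e-04 /h
MTBF = 1 / λ_sys = 2420 h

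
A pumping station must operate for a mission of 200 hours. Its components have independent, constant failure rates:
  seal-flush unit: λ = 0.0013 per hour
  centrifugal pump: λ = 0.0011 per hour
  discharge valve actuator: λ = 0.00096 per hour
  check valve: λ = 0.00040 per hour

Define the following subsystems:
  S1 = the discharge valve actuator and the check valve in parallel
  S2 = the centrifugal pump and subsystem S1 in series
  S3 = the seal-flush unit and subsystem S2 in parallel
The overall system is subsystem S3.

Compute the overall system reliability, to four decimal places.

0.9523

R(seal-flush unit) = exp(−0.0013 × 200) = 0.771052
R(centrifugal pump) = exp(−0.0011 × 200) = 0.802519
R(discharge valve actuator) = exp(−0.00096 × 200) = 0.825307
R(check valve) = exp(−0.00040 × 200) = 0.923116
Parallel (discharge valve actuator and check valve): 1 − (1 − 0.825307)(1 − 0.923116) = 0.986569
Series (centrifugal pump and [0.986569]): 0.802519 × 0.986569 = 0.791740
Parallel (seal-flush unit and [0.791740]): 1 − (1 − 0.771052)(1 − 0.791740) = 0.9523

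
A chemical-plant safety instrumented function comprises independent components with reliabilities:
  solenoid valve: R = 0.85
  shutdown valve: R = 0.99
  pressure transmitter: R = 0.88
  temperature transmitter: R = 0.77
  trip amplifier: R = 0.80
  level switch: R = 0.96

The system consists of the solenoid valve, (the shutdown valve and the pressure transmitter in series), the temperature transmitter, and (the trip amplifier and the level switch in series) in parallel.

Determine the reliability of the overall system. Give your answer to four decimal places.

0.9990

Series (shutdown valve and pressure transmitter): 0.990000 × 0.880000 = 0.871200
Series (trip amplifier and level switch): 0.800000 × 0.960000 = 0.768000
Parallel (solenoid valve, [0.871200], temperature transmitter, and [0.768000]): 1 − (1 − 0.850000)(1 − 0.871200)(1 − 0.770000)(1 − 0.768000) = 0.9990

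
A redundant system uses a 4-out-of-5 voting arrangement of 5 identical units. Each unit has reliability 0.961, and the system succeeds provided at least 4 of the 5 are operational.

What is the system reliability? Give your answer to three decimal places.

R = Σ_{i=4}^{5} C(5,i) p^i (1−p)^{5−i} with p = 0.961
C(5,4)·0.961^4·0.039^1 = 0.16631
C(5,5)·0.961^5·0.039^0 = 0.81963
Sum = 0.986

0.986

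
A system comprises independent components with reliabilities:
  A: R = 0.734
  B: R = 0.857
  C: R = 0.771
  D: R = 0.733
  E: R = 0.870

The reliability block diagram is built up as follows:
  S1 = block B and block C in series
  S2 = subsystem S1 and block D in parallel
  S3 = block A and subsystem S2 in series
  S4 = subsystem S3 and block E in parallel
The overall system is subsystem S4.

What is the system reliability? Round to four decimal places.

Series (B and C): 0.857000 × 0.771000 = 0.660747
Parallel ([0.660747] and D): 1 − (1 − 0.660747)(1 − 0.733000) = 0.909419
Series (A and [0.909419]): 0.734000 × 0.909419 = 0.667514
Parallel ([0.667514] and E): 1 − (1 − 0.667514)(1 − 0.870000) = 0.9568

0.9568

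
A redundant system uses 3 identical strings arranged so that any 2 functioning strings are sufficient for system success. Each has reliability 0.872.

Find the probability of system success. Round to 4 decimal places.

0.9550

R = Σ_{i=2}^{3} C(3,i) p^i (1−p)^{3−i} with p = 0.872
C(3,2)·0.872^2·0.128^1 = 0.291987
C(3,3)·0.872^3·0.128^0 = 0.663055
Sum = 0.9550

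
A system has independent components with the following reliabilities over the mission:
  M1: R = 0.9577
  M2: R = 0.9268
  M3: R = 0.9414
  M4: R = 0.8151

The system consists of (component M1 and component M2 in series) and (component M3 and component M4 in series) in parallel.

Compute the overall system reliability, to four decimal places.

0.9738

Series (M1 and M2): 0.957700 × 0.926800 = 0.887596
Series (M3 and M4): 0.941400 × 0.815100 = 0.767335
Parallel ([0.887596] and [0.767335]): 1 − (1 − 0.887596)(1 − 0.767335) = 0.9738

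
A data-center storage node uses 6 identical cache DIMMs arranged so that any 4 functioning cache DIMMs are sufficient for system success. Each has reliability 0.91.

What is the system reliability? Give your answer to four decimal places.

R = Σ_{i=4}^{6} C(6,i) p^i (1−p)^{6−i} with p = 0.91
C(6,4)·0.91^4·0.09^2 = 0.083319
C(6,5)·0.91^5·0.09^1 = 0.336977
C(6,6)·0.91^6·0.09^0 = 0.567869
Sum = 0.9882

0.9882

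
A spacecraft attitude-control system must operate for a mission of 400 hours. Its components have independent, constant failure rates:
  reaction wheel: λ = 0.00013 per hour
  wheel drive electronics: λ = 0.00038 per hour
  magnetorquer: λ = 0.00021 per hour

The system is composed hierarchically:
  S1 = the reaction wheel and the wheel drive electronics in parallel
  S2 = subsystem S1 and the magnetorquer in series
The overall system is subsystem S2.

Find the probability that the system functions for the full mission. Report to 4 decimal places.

0.9129

R(reaction wheel) = exp(−0.00013 × 400) = 0.949329
R(wheel drive electronics) = exp(−0.00038 × 400) = 0.858988
R(magnetorquer) = exp(−0.00021 × 400) = 0.919431
Parallel (reaction wheel and wheel drive electronics): 1 − (1 − 0.949329)(1 − 0.858988) = 0.992855
Series ([0.992855] and magnetorquer): 0.992855 × 0.919431 = 0.9129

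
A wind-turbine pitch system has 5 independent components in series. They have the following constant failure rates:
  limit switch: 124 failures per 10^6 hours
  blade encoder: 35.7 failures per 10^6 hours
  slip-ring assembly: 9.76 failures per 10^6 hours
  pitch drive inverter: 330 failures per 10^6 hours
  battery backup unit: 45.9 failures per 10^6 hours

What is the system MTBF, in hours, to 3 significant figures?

Series of exponential components: λ_sys = Σ λ_i
λ_sys = 0.000124 + 0.0000357 + 0.00000976 + 0.000330 + 0.0000459 = 5.4536e-04 /h
MTBF = 1 / λ_sys = 1830 h

1830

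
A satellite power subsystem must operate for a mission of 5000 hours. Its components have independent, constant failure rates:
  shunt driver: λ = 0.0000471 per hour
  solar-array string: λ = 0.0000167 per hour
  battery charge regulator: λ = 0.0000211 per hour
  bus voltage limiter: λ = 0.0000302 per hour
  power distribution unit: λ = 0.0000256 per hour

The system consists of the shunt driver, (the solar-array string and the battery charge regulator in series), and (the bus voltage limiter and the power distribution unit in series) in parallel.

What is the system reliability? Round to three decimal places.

R(shunt driver) = exp(−0.0000471 × 5000) = 0.79018
R(solar-array string) = exp(−0.0000167 × 5000) = 0.91989
R(battery charge regulator) = exp(−0.0000211 × 5000) = 0.89987
R(bus voltage limiter) = exp(−0.0000302 × 5000) = 0.85985
R(power distribution unit) = exp(−0.0000256 × 5000) = 0.87985
Series (solar-array string and battery charge regulator): 0.91989 × 0.89987 = 0.82778
Series (bus voltage limiter and power distribution unit): 0.85985 × 0.87985 = 0.75654
Parallel (shunt driver, [0.82778], and [0.75654]): 1 − (1 − 0.79018)(1 − 0.82778)(1 − 0.75654) = 0.991

0.991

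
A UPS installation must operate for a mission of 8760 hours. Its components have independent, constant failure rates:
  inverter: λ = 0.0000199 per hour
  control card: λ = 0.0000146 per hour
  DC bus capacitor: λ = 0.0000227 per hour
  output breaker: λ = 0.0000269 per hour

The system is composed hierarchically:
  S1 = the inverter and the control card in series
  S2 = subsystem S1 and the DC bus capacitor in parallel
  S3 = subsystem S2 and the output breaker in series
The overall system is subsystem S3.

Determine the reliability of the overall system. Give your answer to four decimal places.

R(inverter) = exp(−0.0000199 × 8760) = 0.840025
R(control card) = exp(−0.0000146 × 8760) = 0.879945
R(DC bus capacitor) = exp(−0.0000227 × 8760) = 0.819671
R(output breaker) = exp(−0.0000269 × 8760) = 0.790062
Series (inverter and control card): 0.840025 × 0.879945 = 0.739176
Parallel ([0.739176] and DC bus capacitor): 1 − (1 − 0.739176)(1 − 0.819671) = 0.952966
Series ([0.952966] and output breaker): 0.952966 × 0.790062 = 0.7529

0.7529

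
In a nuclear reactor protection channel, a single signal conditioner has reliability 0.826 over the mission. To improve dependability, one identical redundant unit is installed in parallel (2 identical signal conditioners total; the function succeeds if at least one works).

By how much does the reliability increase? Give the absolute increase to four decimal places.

R_before = 0.826
R_after = 1 − (1 − 0.826)^2 = 0.9697
ΔR = 0.9697 − 0.826 = 0.1437

0.1437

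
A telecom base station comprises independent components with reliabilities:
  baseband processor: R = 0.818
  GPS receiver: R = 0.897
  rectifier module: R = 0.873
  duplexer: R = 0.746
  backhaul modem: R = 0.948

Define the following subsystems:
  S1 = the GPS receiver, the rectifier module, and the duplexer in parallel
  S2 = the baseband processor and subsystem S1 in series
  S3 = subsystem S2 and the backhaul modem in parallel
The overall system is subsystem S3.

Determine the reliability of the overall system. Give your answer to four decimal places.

0.9904

Parallel (GPS receiver, rectifier module, and duplexer): 1 − (1 − 0.897000)(1 − 0.873000)(1 − 0.746000) = 0.996677
Series (baseband processor and [0.996677]): 0.818000 × 0.996677 = 0.815282
Parallel ([0.815282] and backhaul modem): 1 − (1 − 0.815282)(1 − 0.948000) = 0.9904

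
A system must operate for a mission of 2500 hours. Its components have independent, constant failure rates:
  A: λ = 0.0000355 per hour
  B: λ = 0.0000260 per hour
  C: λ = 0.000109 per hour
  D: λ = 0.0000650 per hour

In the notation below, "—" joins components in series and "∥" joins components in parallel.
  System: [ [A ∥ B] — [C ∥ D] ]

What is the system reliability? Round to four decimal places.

R(A) = exp(−0.0000355 × 2500) = 0.915074
R(B) = exp(−0.0000260 × 2500) = 0.937067
R(C) = exp(−0.000109 × 2500) = 0.761473
R(D) = exp(−0.0000650 × 2500) = 0.850016
Parallel (A and B): 1 − (1 − 0.915074)(1 − 0.937067) = 0.994655
Parallel (C and D): 1 − (1 − 0.761473)(1 − 0.850016) = 0.964225
Series ([0.994655] and [0.964225]): 0.994655 × 0.964225 = 0.9591

0.9591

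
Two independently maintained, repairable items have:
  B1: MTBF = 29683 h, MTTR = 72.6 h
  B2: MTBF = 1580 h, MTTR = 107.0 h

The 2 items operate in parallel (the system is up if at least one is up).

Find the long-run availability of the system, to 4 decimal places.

A(B1) = MTBF/(MTBF+MTTR) = 29683/(29683+72.6) = 0.997560
A(B2) = MTBF/(MTBF+MTTR) = 1580/(1580+107.0) = 0.936574
Parallel availability: 1 − (1 − 0.997560)(1 − 0.936574) = 0.9998

0.9998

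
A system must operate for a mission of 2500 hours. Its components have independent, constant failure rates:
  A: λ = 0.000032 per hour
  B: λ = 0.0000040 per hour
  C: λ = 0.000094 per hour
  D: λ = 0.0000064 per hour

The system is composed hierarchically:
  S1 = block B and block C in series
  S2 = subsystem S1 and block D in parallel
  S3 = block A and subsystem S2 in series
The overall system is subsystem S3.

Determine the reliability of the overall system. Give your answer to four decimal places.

0.9199

R(A) = exp(−0.000032 × 2500) = 0.923116
R(B) = exp(−0.0000040 × 2500) = 0.990050
R(C) = exp(−0.000094 × 2500) = 0.790571
R(D) = exp(−0.0000064 × 2500) = 0.984127
Series (B and C): 0.990050 × 0.790571 = 0.782705
Parallel ([0.782705] and D): 1 − (1 − 0.782705)(1 − 0.984127) = 0.996551
Series (A and [0.996551]): 0.923116 × 0.996551 = 0.9199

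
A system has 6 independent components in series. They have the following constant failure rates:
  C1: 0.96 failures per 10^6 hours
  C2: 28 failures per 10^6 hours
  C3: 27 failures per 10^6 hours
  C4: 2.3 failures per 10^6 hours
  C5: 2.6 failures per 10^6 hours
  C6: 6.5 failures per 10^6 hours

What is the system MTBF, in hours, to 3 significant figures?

Series of exponential components: λ_sys = Σ λ_i
λ_sys = 0.00000096 + 0.000028 + 0.000027 + 0.0000023 + 0.0000026 + 0.0000065 = 6.7360e-05 /h
MTBF = 1 / λ_sys = 14800 h

14800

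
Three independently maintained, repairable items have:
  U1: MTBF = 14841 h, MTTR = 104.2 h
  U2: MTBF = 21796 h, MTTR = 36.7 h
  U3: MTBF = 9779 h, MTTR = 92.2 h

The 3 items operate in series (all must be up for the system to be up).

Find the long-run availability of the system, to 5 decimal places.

A(U1) = MTBF/(MTBF+MTTR) = 14841/(14841+104.2) = 0.993028
A(U2) = MTBF/(MTBF+MTTR) = 21796/(21796+36.7) = 0.998319
A(U3) = MTBF/(MTBF+MTTR) = 9779/(9779+92.2) = 0.990660
Series availability: 0.993028 × 0.998319 × 0.990660 = 0.98210

0.98210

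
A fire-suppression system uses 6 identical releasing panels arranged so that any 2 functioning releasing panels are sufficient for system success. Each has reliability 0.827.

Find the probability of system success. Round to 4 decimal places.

R = Σ_{i=2}^{6} C(6,i) p^i (1−p)^{6−i} with p = 0.827
C(6,2)·0.827^2·0.173^4 = 0.009189
C(6,3)·0.827^3·0.173^3 = 0.058571
C(6,4)·0.827^4·0.173^2 = 0.209993
C(6,5)·0.827^5·0.173^1 = 0.401536
C(6,6)·0.827^6·0.173^0 = 0.319914
Sum = 0.9992

0.9992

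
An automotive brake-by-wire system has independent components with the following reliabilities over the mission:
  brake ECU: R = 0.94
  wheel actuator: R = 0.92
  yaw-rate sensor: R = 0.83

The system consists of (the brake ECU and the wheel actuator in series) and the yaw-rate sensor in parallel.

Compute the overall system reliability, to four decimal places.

0.9770

Series (brake ECU and wheel actuator): 0.940000 × 0.920000 = 0.864800
Parallel ([0.864800] and yaw-rate sensor): 1 − (1 − 0.864800)(1 − 0.830000) = 0.9770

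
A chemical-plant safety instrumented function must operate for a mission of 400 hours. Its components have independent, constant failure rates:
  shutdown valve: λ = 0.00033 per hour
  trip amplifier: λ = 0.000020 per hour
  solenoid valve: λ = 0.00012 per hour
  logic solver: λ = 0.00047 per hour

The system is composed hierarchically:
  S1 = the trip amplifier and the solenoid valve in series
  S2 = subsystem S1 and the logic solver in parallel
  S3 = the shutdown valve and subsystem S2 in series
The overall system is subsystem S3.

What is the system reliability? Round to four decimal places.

0.8682

R(shutdown valve) = exp(−0.00033 × 400) = 0.876341
R(trip amplifier) = exp(−0.000020 × 400) = 0.992032
R(solenoid valve) = exp(−0.00012 × 400) = 0.953134
R(logic solver) = exp(−0.00047 × 400) = 0.828615
Series (trip amplifier and solenoid valve): 0.992032 × 0.953134 = 0.945539
Parallel ([0.945539] and logic solver): 1 − (1 − 0.945539)(1 − 0.828615) = 0.990666
Series (shutdown valve and [0.990666]): 0.876341 × 0.990666 = 0.8682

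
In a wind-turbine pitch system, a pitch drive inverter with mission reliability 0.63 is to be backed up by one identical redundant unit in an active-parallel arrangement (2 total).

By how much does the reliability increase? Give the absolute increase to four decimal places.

R_before = 0.63
R_after = 1 − (1 − 0.63)^2 = 0.8631
ΔR = 0.8631 − 0.63 = 0.2331

0.2331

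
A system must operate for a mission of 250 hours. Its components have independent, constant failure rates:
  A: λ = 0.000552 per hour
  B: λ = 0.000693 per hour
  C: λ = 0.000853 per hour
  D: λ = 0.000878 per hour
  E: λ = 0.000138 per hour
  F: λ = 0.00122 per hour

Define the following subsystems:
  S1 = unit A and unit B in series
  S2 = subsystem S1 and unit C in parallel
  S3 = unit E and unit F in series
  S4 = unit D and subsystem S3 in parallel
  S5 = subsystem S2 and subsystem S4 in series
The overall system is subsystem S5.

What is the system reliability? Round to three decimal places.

0.895

R(A) = exp(−0.000552 × 250) = 0.87110
R(B) = exp(−0.000693 × 250) = 0.84093
R(C) = exp(−0.000853 × 250) = 0.80795
R(D) = exp(−0.000878 × 250) = 0.80292
R(E) = exp(−0.000138 × 250) = 0.96609
R(F) = exp(−0.00122 × 250) = 0.73712
Series (A and B): 0.87110 × 0.84093 = 0.73253
Parallel ([0.73253] and C): 1 − (1 − 0.73253)(1 − 0.80795) = 0.94863
Series (E and F): 0.96609 × 0.73712 = 0.71212
Parallel (D and [0.71212]): 1 − (1 − 0.80292)(1 − 0.71212) = 0.94326
Series ([0.94863] and [0.94326]): 0.94863 × 0.94326 = 0.895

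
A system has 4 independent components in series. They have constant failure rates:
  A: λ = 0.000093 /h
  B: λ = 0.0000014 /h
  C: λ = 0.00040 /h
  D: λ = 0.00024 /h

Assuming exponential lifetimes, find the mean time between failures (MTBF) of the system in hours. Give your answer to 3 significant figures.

1360

Series of exponential components: λ_sys = Σ λ_i
λ_sys = 0.000093 + 0.0000014 + 0.00040 + 0.00024 = 7.3440e-04 /h
MTBF = 1 / λ_sys = 1360 h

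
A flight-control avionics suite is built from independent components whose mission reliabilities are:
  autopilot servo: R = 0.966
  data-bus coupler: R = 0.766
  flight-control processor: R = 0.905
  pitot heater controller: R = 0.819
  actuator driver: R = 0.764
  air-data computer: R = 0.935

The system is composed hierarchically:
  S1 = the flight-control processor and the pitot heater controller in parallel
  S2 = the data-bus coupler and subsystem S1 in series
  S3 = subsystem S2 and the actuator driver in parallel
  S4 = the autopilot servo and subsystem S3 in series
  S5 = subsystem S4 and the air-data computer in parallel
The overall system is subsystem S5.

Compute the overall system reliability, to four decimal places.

Parallel (flight-control processor and pitot heater controller): 1 − (1 − 0.905000)(1 − 0.819000) = 0.982805
Series (data-bus coupler and [0.982805]): 0.766000 × 0.982805 = 0.752829
Parallel ([0.752829] and actuator driver): 1 − (1 − 0.752829)(1 − 0.764000) = 0.941668
Series (autopilot servo and [0.941668]): 0.966000 × 0.941668 = 0.909651
Parallel ([0.909651] and air-data computer): 1 − (1 − 0.909651)(1 − 0.935000) = 0.9941

0.9941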